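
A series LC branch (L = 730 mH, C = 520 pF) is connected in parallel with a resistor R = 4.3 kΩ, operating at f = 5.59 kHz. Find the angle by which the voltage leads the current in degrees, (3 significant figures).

ω = 2πf = 35120 rad/s
X_L = ωL = 25600 Ω
X_C = 1/(ωC) = 54800 Ω
Branch 1: Z₁ = R = 4300 Ω
Branch 2 (series LC): Z₂ = j(X_L − X_C) = −j29100 Ω
Parallel: Z = Z₁Z₂/(Z₁+Z₂), |Z| = 4250 Ω, ∠Z = -8.40°

-8.40°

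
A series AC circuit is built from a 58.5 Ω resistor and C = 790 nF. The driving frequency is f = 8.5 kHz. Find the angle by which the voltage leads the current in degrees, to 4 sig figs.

-22.06°

ω = 2πf = 53410 rad/s
X_C = 1/(ωC) = 23.70 Ω
Z = 58.50 − j23.70 Ω
|Z| = √(58.50² + 23.70²) = 63.12 Ω
∠Z = arctan(-23.70/58.50) = -22.06°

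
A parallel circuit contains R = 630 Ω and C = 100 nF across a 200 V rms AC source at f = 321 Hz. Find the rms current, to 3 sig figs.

ω = 2πf = 2017 rad/s
X_C = 1/(ωC) = 4960 Ω
Parallel: admittances add. Y = 1/R + jωC
Y = (0.00159 + j0.000202) S
|Y| = 0.00160 S → |Z| = 1/|Y| = 625 Ω, ∠Z = −∠Y = -7.24°
I = V/|Z| = 200/625 = 320 mA

320 mA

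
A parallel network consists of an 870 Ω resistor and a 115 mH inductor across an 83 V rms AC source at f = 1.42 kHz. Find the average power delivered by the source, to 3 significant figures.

ω = 2πf = 8922 rad/s
X_L = ωL = 1030 Ω
Parallel: admittances add. Y = 1/R + 1/(jωL)
Y = (0.00115 − j0.000975) S
|Y| = 0.00151 S → |Z| = 1/|Y| = 664 Ω, ∠Z = −∠Y = 40.3°
I = V/|Z| = 125 mA
P = VI cos φ = 83 × 0.125 × cos(40.3°) = 7.92 W

7.92 W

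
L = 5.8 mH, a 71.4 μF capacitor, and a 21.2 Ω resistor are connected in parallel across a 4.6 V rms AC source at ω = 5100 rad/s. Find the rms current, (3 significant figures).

1.53 A

X_L = ωL = 29.6 Ω
X_C = 1/(ωC) = 2.75 Ω
Parallel: admittances add. Y = 1/R + 1/(jωL) + jωC
Y = (0.0472 + j0.330) S
|Y| = 0.334 S → |Z| = 1/|Y| = 3.00 Ω, ∠Z = −∠Y = -81.9°
I = V/|Z| = 4.6/3.00 = 1.53 A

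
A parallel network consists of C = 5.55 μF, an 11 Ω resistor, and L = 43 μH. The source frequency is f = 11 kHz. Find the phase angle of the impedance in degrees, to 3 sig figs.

-27.4°

ω = 2πf = 69120 rad/s
X_L = ωL = 2.97 Ω
X_C = 1/(ωC) = 2.61 Ω
Parallel: admittances add. Y = 1/R + 1/(jωL) + jωC
Y = (0.0909 + j0.0471) S
|Y| = 0.102 S → |Z| = 1/|Y| = 9.77 Ω, ∠Z = −∠Y = -27.4°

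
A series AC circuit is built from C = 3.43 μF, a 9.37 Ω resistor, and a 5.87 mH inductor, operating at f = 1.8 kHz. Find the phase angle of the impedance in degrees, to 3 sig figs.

77.0°

ω = 2πf = 11310 rad/s
X_L = ωL = 66.4 Ω
X_C = 1/(ωC) = 25.8 Ω
Net reactance X = X_L − X_C = 40.6 Ω
Z = 9.37 + j40.6 Ω
|Z| = √(9.37² + 40.6²) = 41.7 Ω
∠Z = arctan(40.6/9.37) = 77.0°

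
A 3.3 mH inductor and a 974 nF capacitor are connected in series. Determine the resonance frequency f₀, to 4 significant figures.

ω₀ = 1/√(LC) = 1/√(0.0033 × 9.74e-07) = 17640 rad/s
f₀ = ω₀/(2π) = 2.807 kHz

2.807 kHz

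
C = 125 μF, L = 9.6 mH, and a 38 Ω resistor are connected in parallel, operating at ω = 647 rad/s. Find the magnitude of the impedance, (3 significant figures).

11.9 Ω

X_L = ωL = 6.21 Ω
X_C = 1/(ωC) = 12.4 Ω
Parallel: admittances add. Y = 1/R + 1/(jωL) + jωC
Y = (0.0263 − j0.0801) S
|Y| = 0.0843 S → |Z| = 1/|Y| = 11.9 Ω, ∠Z = −∠Y = 71.8°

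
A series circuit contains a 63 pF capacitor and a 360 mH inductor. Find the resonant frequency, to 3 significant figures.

ω₀ = 1/√(LC) = 1/√(0.36 × 6.3e-11) = 210000 rad/s
f₀ = ω₀/(2π) = 33.4 kHz

33.4 kHz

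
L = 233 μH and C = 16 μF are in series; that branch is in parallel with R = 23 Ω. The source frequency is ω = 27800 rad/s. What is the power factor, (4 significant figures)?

X_L = ωL = 6.477 Ω
X_C = 1/(ωC) = 2.248 Ω
Branch 1: Z₁ = R = 23.00 Ω
Branch 2 (series LC): Z₂ = j(X_L − X_C) = j4.229 Ω
Parallel: Z = Z₁Z₂/(Z₁+Z₂), |Z| = 4.159 Ω, ∠Z = 79.58°
cos φ = cos(79.58°) = 0.1808

0.1808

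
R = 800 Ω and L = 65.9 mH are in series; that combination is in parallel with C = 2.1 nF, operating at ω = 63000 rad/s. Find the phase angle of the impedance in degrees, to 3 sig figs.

65.9°

X_L = ωL = 4150 Ω
X_C = 1/(ωC) = 7560 Ω
Branch 1 (R+jX_L): Z₁ = 800 + j4150 Ω, |Z₁| = 4230 Ω
Branch 2 (−jX_C): Z₂ = −j7560 Ω
Parallel: Z = Z₁Z₂/(Z₁+Z₂), |Z| = 9130 Ω, ∠Z = 65.9°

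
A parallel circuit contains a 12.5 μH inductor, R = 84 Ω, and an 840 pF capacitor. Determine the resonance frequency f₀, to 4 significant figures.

ω₀ = 1/√(LC) = 1/√(1.25e-05 × 8.4e-10) = 9.759e+06 rad/s
f₀ = ω₀/(2π) = 1.553 MHz

1.553 MHz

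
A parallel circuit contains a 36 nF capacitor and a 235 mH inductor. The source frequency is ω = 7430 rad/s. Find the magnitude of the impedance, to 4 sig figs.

3276 Ω

X_L = ωL = 1746 Ω
X_C = 1/(ωC) = 3739 Ω
Parallel: admittances add. Y = 1/(jωL) + jωC
Y = (0 − j0.0003052) S
|Y| = 0.0003052 S → |Z| = 1/|Y| = 3276 Ω, ∠Z = −∠Y = 90.00°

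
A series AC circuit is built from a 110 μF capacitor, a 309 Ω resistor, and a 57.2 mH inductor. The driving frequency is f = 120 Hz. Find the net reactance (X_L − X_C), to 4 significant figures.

31.07 Ω

ω = 2πf = 754.0 rad/s
X_L = ωL = 43.13 Ω
X_C = 1/(ωC) = 12.06 Ω
X = 43.13 − 12.06 = 31.07 Ω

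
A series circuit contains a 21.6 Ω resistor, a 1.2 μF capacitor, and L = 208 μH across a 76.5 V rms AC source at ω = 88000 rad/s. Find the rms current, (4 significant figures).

X_L = ωL = 18.30 Ω
X_C = 1/(ωC) = 9.470 Ω
Net reactance X = X_L − X_C = 8.834 Ω
Z = 21.60 + j8.834 Ω
|Z| = √(21.60² + 8.834²) = 23.34 Ω
I = V/|Z| = 76.5/23.34 = 3.278 A

3.278 A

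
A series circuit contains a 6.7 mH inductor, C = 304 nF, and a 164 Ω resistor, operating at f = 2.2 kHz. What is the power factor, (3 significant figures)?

ω = 2πf = 13820 rad/s
X_L = ωL = 92.6 Ω
X_C = 1/(ωC) = 238 Ω
Net reactance X = X_L − X_C = -145 Ω
Z = 164 − j145 Ω
|Z| = √(164² + 145²) = 219 Ω
∠Z = arctan(-145/164) = -41.6°
cos φ = cos(-41.6°) = 0.748

0.748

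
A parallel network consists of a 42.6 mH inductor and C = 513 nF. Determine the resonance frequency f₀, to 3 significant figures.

ω₀ = 1/√(LC) = 1/√(0.0426 × 5.13e-07) = 6765 rad/s
f₀ = ω₀/(2π) = 1.08 kHz

1.08 kHz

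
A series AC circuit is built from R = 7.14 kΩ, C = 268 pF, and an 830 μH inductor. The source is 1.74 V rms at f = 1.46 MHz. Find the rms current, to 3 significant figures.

ω = 2πf = 9.173e+06 rad/s
X_L = ωL = 7610 Ω
X_C = 1/(ωC) = 407 Ω
Net reactance X = X_L − X_C = 7210 Ω
Z = 7140 + j7210 Ω
|Z| = √(7140² + 7210²) = 10100 Ω
I = V/|Z| = 1.74/10100 = 172 μA

172 μA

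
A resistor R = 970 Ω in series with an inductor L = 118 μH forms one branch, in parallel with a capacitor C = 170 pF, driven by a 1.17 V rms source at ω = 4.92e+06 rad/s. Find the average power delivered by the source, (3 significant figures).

X_L = ωL = 581 Ω
X_C = 1/(ωC) = 1200 Ω
Branch 1 (R+jX_L): Z₁ = 970 + j581 Ω, |Z₁| = 1130 Ω
Branch 2 (−jX_C): Z₂ = −j1200 Ω
Parallel: Z = Z₁Z₂/(Z₁+Z₂), |Z| = 1180 Ω, ∠Z = -26.7°
I = V/|Z| = 994 μA
P = VI cos φ = 1.17 × 0.000994 × cos(-26.7°) = 1.04 mW

1.04 mW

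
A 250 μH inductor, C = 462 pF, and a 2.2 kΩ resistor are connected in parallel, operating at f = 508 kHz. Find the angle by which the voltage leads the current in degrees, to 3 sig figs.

ω = 2πf = 3.192e+06 rad/s
X_L = ωL = 798 Ω
X_C = 1/(ωC) = 678 Ω
Parallel: admittances add. Y = 1/R + 1/(jωL) + jωC
Y = (0.000455 + j0.000221) S
|Y| = 0.000506 S → |Z| = 1/|Y| = 1980 Ω, ∠Z = −∠Y = -26.0°

-26.0°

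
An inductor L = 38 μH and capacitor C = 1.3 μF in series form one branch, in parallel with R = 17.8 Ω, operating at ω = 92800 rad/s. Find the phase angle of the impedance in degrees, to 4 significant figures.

X_L = ωL = 3.526 Ω
X_C = 1/(ωC) = 8.289 Ω
Branch 1: Z₁ = R = 17.80 Ω
Branch 2 (series LC): Z₂ = j(X_L − X_C) = −j4.763 Ω
Parallel: Z = Z₁Z₂/(Z₁+Z₂), |Z| = 4.601 Ω, ∠Z = -75.02°

-75.02°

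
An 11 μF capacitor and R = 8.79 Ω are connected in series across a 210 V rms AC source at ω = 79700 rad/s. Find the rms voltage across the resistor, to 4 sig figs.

X_C = 1/(ωC) = 1.141 Ω
Z = 8.790 − j1.141 Ω
|Z| = √(8.790² + 1.141²) = 8.864 Ω
I = V/|Z| = 23.69 A
V_R = I·|Z_R| = 23.69 × 8.790 = 208.3 V

208.3 V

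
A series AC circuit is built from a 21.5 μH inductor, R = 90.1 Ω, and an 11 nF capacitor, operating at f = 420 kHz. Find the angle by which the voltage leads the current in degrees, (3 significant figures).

ω = 2πf = 2.639e+06 rad/s
X_L = ωL = 56.7 Ω
X_C = 1/(ωC) = 34.4 Ω
Net reactance X = X_L − X_C = 22.3 Ω
Z = 90.1 + j22.3 Ω
|Z| = √(90.1² + 22.3²) = 92.8 Ω
∠Z = arctan(22.3/90.1) = 13.9°

13.9°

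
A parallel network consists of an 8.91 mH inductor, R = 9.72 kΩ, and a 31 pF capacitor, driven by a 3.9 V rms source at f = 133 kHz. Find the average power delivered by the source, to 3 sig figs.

ω = 2πf = 835700 rad/s
X_L = ωL = 7450 Ω
X_C = 1/(ωC) = 38600 Ω
Parallel: admittances add. Y = 1/R + 1/(jωL) + jωC
Y = (0.000103 − j0.000108) S
|Y| = 0.000149 S → |Z| = 1/|Y| = 6690 Ω, ∠Z = −∠Y = 46.5°
I = V/|Z| = 583 μA
P = VI cos φ = 3.9 × 0.000583 × cos(46.5°) = 1.56 mW

1.56 mW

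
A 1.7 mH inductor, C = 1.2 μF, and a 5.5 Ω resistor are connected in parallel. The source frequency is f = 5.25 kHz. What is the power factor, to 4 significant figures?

0.9929

ω = 2πf = 32990 rad/s
X_L = ωL = 56.08 Ω
X_C = 1/(ωC) = 25.26 Ω
Parallel: admittances add. Y = 1/R + 1/(jωL) + jωC
Y = (0.1818 + j0.02175) S
|Y| = 0.1831 S → |Z| = 1/|Y| = 5.461 Ω, ∠Z = −∠Y = -6.822°
cos φ = cos(-6.822°) = 0.9929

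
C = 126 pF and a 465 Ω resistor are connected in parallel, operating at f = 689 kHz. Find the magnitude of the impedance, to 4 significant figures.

450.7 Ω

ω = 2πf = 4.329e+06 rad/s
X_C = 1/(ωC) = 1833 Ω
Parallel: admittances add. Y = 1/R + jωC
Y = (0.002151 + j0.0005455) S
|Y| = 0.002219 S → |Z| = 1/|Y| = 450.7 Ω, ∠Z = −∠Y = -14.23°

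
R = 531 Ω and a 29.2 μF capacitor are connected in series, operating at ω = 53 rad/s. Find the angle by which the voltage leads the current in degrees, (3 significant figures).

-50.6°

X_C = 1/(ωC) = 646 Ω
Z = 531 − j646 Ω
|Z| = √(531² + 646²) = 836 Ω
∠Z = arctan(-646/531) = -50.6°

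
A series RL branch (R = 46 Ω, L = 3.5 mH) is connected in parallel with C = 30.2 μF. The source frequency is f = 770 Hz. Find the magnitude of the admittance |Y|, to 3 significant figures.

140 mS

ω = 2πf = 4838 rad/s
X_L = ωL = 16.9 Ω
X_C = 1/(ωC) = 6.84 Ω
Branch 1 (R+jX_L): Z₁ = 46.0 + j16.9 Ω, |Z₁| = 49.0 Ω
Branch 2 (−jX_C): Z₂ = −j6.84 Ω
Parallel: Z = Z₁Z₂/(Z₁+Z₂), |Z| = 7.12 Ω, ∠Z = -82.2°
|Y| = 1/|Z| = 140 mS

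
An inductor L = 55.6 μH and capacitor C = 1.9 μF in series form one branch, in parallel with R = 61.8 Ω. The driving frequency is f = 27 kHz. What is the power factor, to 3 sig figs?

ω = 2πf = 169600 rad/s
X_L = ωL = 9.43 Ω
X_C = 1/(ωC) = 3.10 Ω
Branch 1: Z₁ = R = 61.8 Ω
Branch 2 (series LC): Z₂ = j(X_L − X_C) = j6.33 Ω
Parallel: Z = Z₁Z₂/(Z₁+Z₂), |Z| = 6.30 Ω, ∠Z = 84.2°
cos φ = cos(84.2°) = 0.102

0.102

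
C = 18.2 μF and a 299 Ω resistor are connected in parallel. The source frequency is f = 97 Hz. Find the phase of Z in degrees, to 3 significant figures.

-73.2°

ω = 2πf = 609.5 rad/s
X_C = 1/(ωC) = 90.2 Ω
Parallel: admittances add. Y = 1/R + jωC
Y = (0.00334 + j0.0111) S
|Y| = 0.0116 S → |Z| = 1/|Y| = 86.3 Ω, ∠Z = −∠Y = -73.2°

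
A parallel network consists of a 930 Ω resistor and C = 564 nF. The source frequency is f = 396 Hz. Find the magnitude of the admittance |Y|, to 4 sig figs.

ω = 2πf = 2488 rad/s
X_C = 1/(ωC) = 712.6 Ω
Parallel: admittances add. Y = 1/R + jωC
Y = (0.001075 + j0.001403) S
|Y| = 0.001768 S → |Z| = 1/|Y| = 565.6 Ω, ∠Z = −∠Y = -52.54°

1.768 mS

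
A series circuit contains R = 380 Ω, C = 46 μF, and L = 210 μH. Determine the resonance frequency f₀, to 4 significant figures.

1.619 kHz

ω₀ = 1/√(LC) = 1/√(0.00021 × 4.6e-05) = 10170 rad/s
f₀ = ω₀/(2π) = 1.619 kHz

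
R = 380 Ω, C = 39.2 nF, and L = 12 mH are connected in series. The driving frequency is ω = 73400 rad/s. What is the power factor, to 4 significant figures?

0.5803

X_L = ωL = 880.8 Ω
X_C = 1/(ωC) = 347.6 Ω
Net reactance X = X_L − X_C = 533.2 Ω
Z = 380.0 + j533.2 Ω
|Z| = √(380.0² + 533.2²) = 654.8 Ω
∠Z = arctan(533.2/380.0) = 54.53°
cos φ = cos(54.53°) = 0.5803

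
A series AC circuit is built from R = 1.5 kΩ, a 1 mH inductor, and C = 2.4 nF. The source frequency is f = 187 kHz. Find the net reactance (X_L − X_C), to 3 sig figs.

ω = 2πf = 1.175e+06 rad/s
X_L = ωL = 1170 Ω
X_C = 1/(ωC) = 355 Ω
X = 1170 − 355 = 820 Ω

820 Ω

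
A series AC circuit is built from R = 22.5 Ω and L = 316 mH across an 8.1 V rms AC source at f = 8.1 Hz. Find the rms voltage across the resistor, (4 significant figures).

ω = 2πf = 50.89 rad/s
X_L = ωL = 16.08 Ω
Z = 22.50 + j16.08 Ω
|Z| = √(22.50² + 16.08²) = 27.66 Ω
I = V/|Z| = 292.9 mA
V_R = I·|Z_R| = 0.2929 × 22.50 = 6.590 V

6.590 V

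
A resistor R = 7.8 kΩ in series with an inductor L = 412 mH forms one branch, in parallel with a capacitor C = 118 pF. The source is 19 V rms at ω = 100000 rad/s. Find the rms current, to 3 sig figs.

237 μA

X_L = ωL = 41200 Ω
X_C = 1/(ωC) = 84700 Ω
Branch 1 (R+jX_L): Z₁ = 7800 + j41200 Ω, |Z₁| = 41900 Ω
Branch 2 (−jX_C): Z₂ = −j84700 Ω
Parallel: Z = Z₁Z₂/(Z₁+Z₂), |Z| = 80300 Ω, ∠Z = 69.1°
I = V/|Z| = 19/80300 = 237 μA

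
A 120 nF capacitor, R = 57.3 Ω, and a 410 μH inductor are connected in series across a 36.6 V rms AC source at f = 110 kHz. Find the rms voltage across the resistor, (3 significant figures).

ω = 2πf = 691200 rad/s
X_L = ωL = 283 Ω
X_C = 1/(ωC) = 12.1 Ω
Net reactance X = X_L − X_C = 271 Ω
Z = 57.3 + j271 Ω
|Z| = √(57.3² + 271²) = 277 Ω
I = V/|Z| = 132 mA
V_R = I·|Z_R| = 0.132 × 57.3 = 7.56 V

7.56 V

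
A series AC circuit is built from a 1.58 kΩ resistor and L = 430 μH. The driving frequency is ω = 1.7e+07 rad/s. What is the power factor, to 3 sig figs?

X_L = ωL = 7310 Ω
Z = 1580 + j7310 Ω
|Z| = √(1580² + 7310²) = 7480 Ω
∠Z = arctan(7310/1580) = 77.8°
cos φ = cos(77.8°) = 0.211

0.211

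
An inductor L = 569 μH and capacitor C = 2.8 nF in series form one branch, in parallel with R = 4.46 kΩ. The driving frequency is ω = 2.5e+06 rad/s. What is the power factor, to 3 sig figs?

X_L = ωL = 1420 Ω
X_C = 1/(ωC) = 143 Ω
Branch 1: Z₁ = R = 4460 Ω
Branch 2 (series LC): Z₂ = j(X_L − X_C) = j1280 Ω
Parallel: Z = Z₁Z₂/(Z₁+Z₂), |Z| = 1230 Ω, ∠Z = 74.0°
cos φ = cos(74.0°) = 0.276

0.276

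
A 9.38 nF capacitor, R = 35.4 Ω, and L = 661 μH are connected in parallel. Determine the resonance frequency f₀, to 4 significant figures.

63.92 kHz

ω₀ = 1/√(LC) = 1/√(0.000661 × 9.38e-09) = 401600 rad/s
f₀ = ω₀/(2π) = 63.92 kHz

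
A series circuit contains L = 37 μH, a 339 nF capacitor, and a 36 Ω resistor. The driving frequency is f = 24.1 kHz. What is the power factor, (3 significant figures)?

0.933

ω = 2πf = 151400 rad/s
X_L = ωL = 5.60 Ω
X_C = 1/(ωC) = 19.5 Ω
Net reactance X = X_L − X_C = -13.9 Ω
Z = 36.0 − j13.9 Ω
|Z| = √(36.0² + 13.9²) = 38.6 Ω
∠Z = arctan(-13.9/36.0) = -21.1°
cos φ = cos(-21.1°) = 0.933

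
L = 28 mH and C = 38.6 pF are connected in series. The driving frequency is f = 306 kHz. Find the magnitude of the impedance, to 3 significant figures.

ω = 2πf = 1.923e+06 rad/s
X_L = ωL = 53800 Ω
X_C = 1/(ωC) = 13500 Ω
Net reactance X = X_L − X_C = 40400 Ω
Z = j40400 Ω
|Z| = √(0² + 40400²) = 40400 Ω

40400 Ω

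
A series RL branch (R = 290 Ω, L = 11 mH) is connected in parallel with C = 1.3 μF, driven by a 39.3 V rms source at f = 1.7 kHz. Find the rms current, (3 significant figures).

512 mA

ω = 2πf = 10680 rad/s
X_L = ωL = 117 Ω
X_C = 1/(ωC) = 72.0 Ω
Branch 1 (R+jX_L): Z₁ = 290 + j117 Ω, |Z₁| = 313 Ω
Branch 2 (−jX_C): Z₂ = −j72.0 Ω
Parallel: Z = Z₁Z₂/(Z₁+Z₂), |Z| = 76.8 Ω, ∠Z = -76.9°
I = V/|Z| = 39.3/76.8 = 512 mA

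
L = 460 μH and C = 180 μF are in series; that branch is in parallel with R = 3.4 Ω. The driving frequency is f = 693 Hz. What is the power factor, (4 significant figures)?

0.2091

ω = 2πf = 4354 rad/s
X_L = ωL = 2.003 Ω
X_C = 1/(ωC) = 1.276 Ω
Branch 1: Z₁ = R = 3.400 Ω
Branch 2 (series LC): Z₂ = j(X_L − X_C) = j0.7271 Ω
Parallel: Z = Z₁Z₂/(Z₁+Z₂), |Z| = 0.7110 Ω, ∠Z = 77.93°
cos φ = cos(77.93°) = 0.2091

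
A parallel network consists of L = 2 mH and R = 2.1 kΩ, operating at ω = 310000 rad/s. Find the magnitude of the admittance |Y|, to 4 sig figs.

X_L = ωL = 620.0 Ω
Parallel: admittances add. Y = 1/R + 1/(jωL)
Y = (0.0004762 − j0.001613) S
|Y| = 0.001682 S → |Z| = 1/|Y| = 594.6 Ω, ∠Z = −∠Y = 73.55°

1.682 mS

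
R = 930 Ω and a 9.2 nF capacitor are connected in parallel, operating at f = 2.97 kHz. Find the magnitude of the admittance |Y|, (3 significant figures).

ω = 2πf = 18660 rad/s
X_C = 1/(ωC) = 5820 Ω
Parallel: admittances add. Y = 1/R + jωC
Y = (0.00108 + j0.000172) S
|Y| = 0.00109 S → |Z| = 1/|Y| = 918 Ω, ∠Z = −∠Y = -9.07°

1.09 mS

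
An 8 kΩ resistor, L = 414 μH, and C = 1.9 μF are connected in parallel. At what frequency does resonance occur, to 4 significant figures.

ω₀ = 1/√(LC) = 1/√(0.000414 × 1.9e-06) = 35660 rad/s
f₀ = ω₀/(2π) = 5.675 kHz

5.675 kHz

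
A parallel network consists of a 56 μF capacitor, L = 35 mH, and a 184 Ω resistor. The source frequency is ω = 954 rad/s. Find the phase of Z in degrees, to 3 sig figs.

X_L = ωL = 33.4 Ω
X_C = 1/(ωC) = 18.7 Ω
Parallel: admittances add. Y = 1/R + 1/(jωL) + jωC
Y = (0.00543 + j0.0235) S
|Y| = 0.0241 S → |Z| = 1/|Y| = 41.5 Ω, ∠Z = −∠Y = -77.0°

-77.0°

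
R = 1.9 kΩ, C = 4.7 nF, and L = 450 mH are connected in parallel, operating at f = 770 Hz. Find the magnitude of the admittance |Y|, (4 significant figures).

683.8 μS

ω = 2πf = 4838 rad/s
X_L = ωL = 2177 Ω
X_C = 1/(ωC) = 43980 Ω
Parallel: admittances add. Y = 1/R + 1/(jωL) + jωC
Y = (0.0005263 − j0.0004366) S
|Y| = 0.0006838 S → |Z| = 1/|Y| = 1462 Ω, ∠Z = −∠Y = 39.68°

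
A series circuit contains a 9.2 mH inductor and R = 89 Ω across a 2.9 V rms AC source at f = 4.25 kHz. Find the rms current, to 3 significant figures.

ω = 2πf = 26700 rad/s
X_L = ωL = 246 Ω
Z = 89.0 + j246 Ω
|Z| = √(89.0² + 246²) = 261 Ω
I = V/|Z| = 2.9/261 = 11.1 mA

11.1 mA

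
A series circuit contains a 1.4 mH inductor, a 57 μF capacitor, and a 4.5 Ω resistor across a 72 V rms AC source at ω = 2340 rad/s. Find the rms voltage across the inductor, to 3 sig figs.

X_L = ωL = 3.28 Ω
X_C = 1/(ωC) = 7.50 Ω
Net reactance X = X_L − X_C = -4.22 Ω
Z = 4.50 − j4.22 Ω
|Z| = √(4.50² + 4.22²) = 6.17 Ω
I = V/|Z| = 11.7 A
V_L = I·|Z_L| = 11.7 × 3.28 = 38.2 V

38.2 V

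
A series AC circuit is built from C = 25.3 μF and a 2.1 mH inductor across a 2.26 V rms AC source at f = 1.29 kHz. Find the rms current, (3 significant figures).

ω = 2πf = 8105 rad/s
X_L = ωL = 17.0 Ω
X_C = 1/(ωC) = 4.88 Ω
Net reactance X = X_L − X_C = 12.1 Ω
Z = j12.1 Ω
|Z| = √(0² + 12.1²) = 12.1 Ω
I = V/|Z| = 2.26/12.1 = 186 mA

186 mA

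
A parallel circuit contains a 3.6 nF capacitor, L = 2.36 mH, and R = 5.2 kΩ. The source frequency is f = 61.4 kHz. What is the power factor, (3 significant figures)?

ω = 2πf = 385800 rad/s
X_L = ωL = 910 Ω
X_C = 1/(ωC) = 720 Ω
Parallel: admittances add. Y = 1/R + 1/(jωL) + jωC
Y = (0.000192 + j0.000290) S
|Y| = 0.000348 S → |Z| = 1/|Y| = 2870 Ω, ∠Z = −∠Y = -56.5°
cos φ = cos(-56.5°) = 0.552

0.552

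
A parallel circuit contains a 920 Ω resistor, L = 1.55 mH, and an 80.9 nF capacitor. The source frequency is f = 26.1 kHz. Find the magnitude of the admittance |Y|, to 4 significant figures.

ω = 2πf = 164000 rad/s
X_L = ωL = 254.2 Ω
X_C = 1/(ωC) = 75.38 Ω
Parallel: admittances add. Y = 1/R + 1/(jωL) + jωC
Y = (0.001087 + j0.009333) S
|Y| = 0.009396 S → |Z| = 1/|Y| = 106.4 Ω, ∠Z = −∠Y = -83.36°

9.396 mS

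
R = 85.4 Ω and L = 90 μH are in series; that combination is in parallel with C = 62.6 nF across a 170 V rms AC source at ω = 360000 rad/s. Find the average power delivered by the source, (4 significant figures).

295.8 W

X_L = ωL = 32.40 Ω
X_C = 1/(ωC) = 44.37 Ω
Branch 1 (R+jX_L): Z₁ = 85.40 + j32.40 Ω, |Z₁| = 91.34 Ω
Branch 2 (−jX_C): Z₂ = −j44.37 Ω
Parallel: Z = Z₁Z₂/(Z₁+Z₂), |Z| = 47.00 Ω, ∠Z = -61.24°
I = V/|Z| = 3.617 A
P = VI cos φ = 170 × 3.617 × cos(-61.24°) = 295.8 W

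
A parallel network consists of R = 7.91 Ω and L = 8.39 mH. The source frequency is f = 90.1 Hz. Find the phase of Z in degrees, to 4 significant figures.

ω = 2πf = 566.1 rad/s
X_L = ωL = 4.750 Ω
Parallel: admittances add. Y = 1/R + 1/(jωL)
Y = (0.1264 − j0.2105) S
|Y| = 0.2456 S → |Z| = 1/|Y| = 4.072 Ω, ∠Z = −∠Y = 59.02°

59.02°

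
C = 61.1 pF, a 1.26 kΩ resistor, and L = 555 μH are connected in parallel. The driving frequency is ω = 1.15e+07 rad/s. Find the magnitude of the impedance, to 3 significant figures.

X_L = ωL = 6380 Ω
X_C = 1/(ωC) = 1420 Ω
Parallel: admittances add. Y = 1/R + 1/(jωL) + jωC
Y = (0.000794 + j0.000546) S
|Y| = 0.000963 S → |Z| = 1/|Y| = 1040 Ω, ∠Z = −∠Y = -34.5°

1040 Ω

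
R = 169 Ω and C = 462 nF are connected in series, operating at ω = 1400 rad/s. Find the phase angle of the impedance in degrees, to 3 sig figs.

X_C = 1/(ωC) = 1550 Ω
Z = 169 − j1550 Ω
|Z| = √(169² + 1550²) = 1560 Ω
∠Z = arctan(-1550/169) = -83.8°

-83.8°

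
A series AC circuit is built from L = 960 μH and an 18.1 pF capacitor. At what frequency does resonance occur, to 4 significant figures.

ω₀ = 1/√(LC) = 1/√(0.00096 × 1.81e-11) = 7.586e+06 rad/s
f₀ = ω₀/(2π) = 1.207 MHz

1.207 MHz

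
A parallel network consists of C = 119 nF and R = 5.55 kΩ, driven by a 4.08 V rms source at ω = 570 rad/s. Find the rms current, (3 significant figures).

786 μA

X_C = 1/(ωC) = 14700 Ω
Parallel: admittances add. Y = 1/R + jωC
Y = (0.000180 + j6.78e-05) S
|Y| = 0.000193 S → |Z| = 1/|Y| = 5190 Ω, ∠Z = −∠Y = -20.6°
I = V/|Z| = 4.08/5190 = 786 μA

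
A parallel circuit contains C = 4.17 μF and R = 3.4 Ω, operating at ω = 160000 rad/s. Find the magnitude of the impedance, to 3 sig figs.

1.37 Ω

X_C = 1/(ωC) = 1.50 Ω
Parallel: admittances add. Y = 1/R + jωC
Y = (0.294 + j0.667) S
|Y| = 0.729 S → |Z| = 1/|Y| = 1.37 Ω, ∠Z = −∠Y = -66.2°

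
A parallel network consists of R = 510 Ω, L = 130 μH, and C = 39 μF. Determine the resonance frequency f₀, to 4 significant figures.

ω₀ = 1/√(LC) = 1/√(0.00013 × 3.9e-05) = 14040 rad/s
f₀ = ω₀/(2π) = 2.235 kHz

2.235 kHz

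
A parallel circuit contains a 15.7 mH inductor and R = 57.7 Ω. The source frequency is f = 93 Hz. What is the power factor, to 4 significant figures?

0.1570

ω = 2πf = 584.3 rad/s
X_L = ωL = 9.174 Ω
Parallel: admittances add. Y = 1/R + 1/(jωL)
Y = (0.01733 − j0.1090) S
|Y| = 0.1104 S → |Z| = 1/|Y| = 9.060 Ω, ∠Z = −∠Y = 80.97°
cos φ = cos(80.97°) = 0.1570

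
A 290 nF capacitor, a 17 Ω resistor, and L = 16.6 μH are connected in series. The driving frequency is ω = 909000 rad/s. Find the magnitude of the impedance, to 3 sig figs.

20.4 Ω

X_L = ωL = 15.1 Ω
X_C = 1/(ωC) = 3.79 Ω
Net reactance X = X_L − X_C = 11.3 Ω
Z = 17.0 + j11.3 Ω
|Z| = √(17.0² + 11.3²) = 20.4 Ω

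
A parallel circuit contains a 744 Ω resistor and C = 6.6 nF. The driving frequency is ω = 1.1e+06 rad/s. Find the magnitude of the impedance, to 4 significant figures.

135.4 Ω

X_C = 1/(ωC) = 137.7 Ω
Parallel: admittances add. Y = 1/R + jωC
Y = (0.001344 + j0.007260) S
|Y| = 0.007383 S → |Z| = 1/|Y| = 135.4 Ω, ∠Z = −∠Y = -79.51°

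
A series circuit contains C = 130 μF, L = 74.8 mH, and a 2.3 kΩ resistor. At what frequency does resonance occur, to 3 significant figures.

ω₀ = 1/√(LC) = 1/√(0.0748 × 0.00013) = 320.7 rad/s
f₀ = ω₀/(2π) = 51.0 Hz

51.0 Hz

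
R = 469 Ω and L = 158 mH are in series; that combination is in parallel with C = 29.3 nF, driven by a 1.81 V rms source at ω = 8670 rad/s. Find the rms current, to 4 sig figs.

828.6 μA

X_L = ωL = 1370 Ω
X_C = 1/(ωC) = 3937 Ω
Branch 1 (R+jX_L): Z₁ = 469.0 + j1370 Ω, |Z₁| = 1448 Ω
Branch 2 (−jX_C): Z₂ = −j3937 Ω
Parallel: Z = Z₁Z₂/(Z₁+Z₂), |Z| = 2185 Ω, ∠Z = 60.75°
I = V/|Z| = 1.81/2185 = 828.6 μA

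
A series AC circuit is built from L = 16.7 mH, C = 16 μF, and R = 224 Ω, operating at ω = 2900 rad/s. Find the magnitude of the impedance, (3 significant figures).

226 Ω

X_L = ωL = 48.4 Ω
X_C = 1/(ωC) = 21.6 Ω
Net reactance X = X_L − X_C = 26.9 Ω
Z = 224 + j26.9 Ω
|Z| = √(224² + 26.9²) = 226 Ω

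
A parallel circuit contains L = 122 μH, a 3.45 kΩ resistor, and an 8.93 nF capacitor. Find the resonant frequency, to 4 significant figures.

152.5 kHz

ω₀ = 1/√(LC) = 1/√(0.000122 × 8.93e-09) = 958100 rad/s
f₀ = ω₀/(2π) = 152.5 kHz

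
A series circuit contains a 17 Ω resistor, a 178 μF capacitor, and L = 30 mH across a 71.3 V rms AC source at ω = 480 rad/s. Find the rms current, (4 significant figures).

X_L = ωL = 14.40 Ω
X_C = 1/(ωC) = 11.70 Ω
Net reactance X = X_L − X_C = 2.696 Ω
Z = 17.00 + j2.696 Ω
|Z| = √(17.00² + 2.696²) = 17.21 Ω
I = V/|Z| = 71.3/17.21 = 4.142 A

4.142 A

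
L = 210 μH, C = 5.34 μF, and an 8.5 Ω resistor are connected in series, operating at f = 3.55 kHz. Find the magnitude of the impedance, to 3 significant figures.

9.27 Ω

ω = 2πf = 22310 rad/s
X_L = ωL = 4.68 Ω
X_C = 1/(ωC) = 8.40 Ω
Net reactance X = X_L − X_C = -3.71 Ω
Z = 8.50 − j3.71 Ω
|Z| = √(8.50² + 3.71²) = 9.27 Ω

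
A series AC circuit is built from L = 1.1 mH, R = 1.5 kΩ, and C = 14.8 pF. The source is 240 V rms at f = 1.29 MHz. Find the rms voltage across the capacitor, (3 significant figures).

1240 V

ω = 2πf = 8.105e+06 rad/s
X_L = ωL = 8920 Ω
X_C = 1/(ωC) = 8340 Ω
Net reactance X = X_L − X_C = 580 Ω
Z = 1500 + j580 Ω
|Z| = √(1500² + 580²) = 1610 Ω
I = V/|Z| = 149 mA
V_C = I·|Z_C| = 0.149 × 8340 = 1240 V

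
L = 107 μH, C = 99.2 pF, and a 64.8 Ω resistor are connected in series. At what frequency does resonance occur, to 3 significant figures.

1.54 MHz

ω₀ = 1/√(LC) = 1/√(0.000107 × 9.92e-11) = 9.706e+06 rad/s
f₀ = ω₀/(2π) = 1.54 MHz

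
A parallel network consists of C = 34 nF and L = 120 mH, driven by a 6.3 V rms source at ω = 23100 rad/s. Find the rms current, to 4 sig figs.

2.675 mA

X_L = ωL = 2772 Ω
X_C = 1/(ωC) = 1273 Ω
Parallel: admittances add. Y = 1/(jωL) + jωC
Y = (0 + j0.0004246) S
|Y| = 0.0004246 S → |Z| = 1/|Y| = 2355 Ω, ∠Z = −∠Y = -90.00°
I = V/|Z| = 6.3/2355 = 2.675 mA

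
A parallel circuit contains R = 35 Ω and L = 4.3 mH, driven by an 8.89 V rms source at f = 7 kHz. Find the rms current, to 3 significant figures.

258 mA

ω = 2πf = 43980 rad/s
X_L = ωL = 189 Ω
Parallel: admittances add. Y = 1/R + 1/(jωL)
Y = (0.0286 − j0.00529) S
|Y| = 0.0291 S → |Z| = 1/|Y| = 34.4 Ω, ∠Z = −∠Y = 10.5°
I = V/|Z| = 8.89/34.4 = 258 mA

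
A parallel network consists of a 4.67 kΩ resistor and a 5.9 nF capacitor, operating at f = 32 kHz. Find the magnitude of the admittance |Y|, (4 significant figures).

1.205 mS

ω = 2πf = 201100 rad/s
X_C = 1/(ωC) = 843.0 Ω
Parallel: admittances add. Y = 1/R + jωC
Y = (0.0002141 + j0.001186) S
|Y| = 0.001205 S → |Z| = 1/|Y| = 829.6 Ω, ∠Z = −∠Y = -79.77°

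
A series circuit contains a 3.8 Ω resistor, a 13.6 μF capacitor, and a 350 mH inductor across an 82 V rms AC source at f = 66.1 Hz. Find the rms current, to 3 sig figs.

ω = 2πf = 415.3 rad/s
X_L = ωL = 145 Ω
X_C = 1/(ωC) = 177 Ω
Net reactance X = X_L − X_C = -31.7 Ω
Z = 3.80 − j31.7 Ω
|Z| = √(3.80² + 31.7²) = 31.9 Ω
I = V/|Z| = 82/31.9 = 2.57 A

2.57 A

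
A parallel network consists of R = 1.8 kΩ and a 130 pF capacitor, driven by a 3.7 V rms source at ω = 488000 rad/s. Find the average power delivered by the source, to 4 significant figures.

X_C = 1/(ωC) = 15760 Ω
Parallel: admittances add. Y = 1/R + jωC
Y = (0.0005556 + j6.344e-05) S
|Y| = 0.0005592 S → |Z| = 1/|Y| = 1788 Ω, ∠Z = −∠Y = -6.515°
I = V/|Z| = 2.069 mA
P = VI cos φ = 3.7 × 0.002069 × cos(-6.515°) = 7.606 mW

7.606 mW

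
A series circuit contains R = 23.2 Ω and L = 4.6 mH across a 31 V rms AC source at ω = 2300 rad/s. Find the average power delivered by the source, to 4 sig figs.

X_L = ωL = 10.58 Ω
Z = 23.20 + j10.58 Ω
|Z| = √(23.20² + 10.58²) = 25.50 Ω
∠Z = arctan(10.58/23.20) = 24.51°
I = V/|Z| = 1.216 A
P = VI cos φ = 31 × 1.216 × cos(24.51°) = 34.29 W

34.29 W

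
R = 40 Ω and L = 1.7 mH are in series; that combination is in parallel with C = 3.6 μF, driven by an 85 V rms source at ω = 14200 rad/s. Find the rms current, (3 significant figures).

3.74 A

X_L = ωL = 24.1 Ω
X_C = 1/(ωC) = 19.6 Ω
Branch 1 (R+jX_L): Z₁ = 40.0 + j24.1 Ω, |Z₁| = 46.7 Ω
Branch 2 (−jX_C): Z₂ = −j19.6 Ω
Parallel: Z = Z₁Z₂/(Z₁+Z₂), |Z| = 22.7 Ω, ∠Z = -65.4°
I = V/|Z| = 85/22.7 = 3.74 A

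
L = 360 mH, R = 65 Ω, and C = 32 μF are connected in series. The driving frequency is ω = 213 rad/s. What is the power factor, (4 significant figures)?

X_L = ωL = 76.68 Ω
X_C = 1/(ωC) = 146.7 Ω
Net reactance X = X_L − X_C = -70.03 Ω
Z = 65.00 − j70.03 Ω
|Z| = √(65.00² + 70.03²) = 95.55 Ω
∠Z = arctan(-70.03/65.00) = -47.13°
cos φ = cos(-47.13°) = 0.6803

0.6803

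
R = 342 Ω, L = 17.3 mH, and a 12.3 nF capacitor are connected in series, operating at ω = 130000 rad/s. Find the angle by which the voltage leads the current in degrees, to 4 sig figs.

X_L = ωL = 2249 Ω
X_C = 1/(ωC) = 625.4 Ω
Net reactance X = X_L − X_C = 1624 Ω
Z = 342.0 + j1624 Ω
|Z| = √(342.0² + 1624²) = 1659 Ω
∠Z = arctan(1624/342.0) = 78.11°

78.11°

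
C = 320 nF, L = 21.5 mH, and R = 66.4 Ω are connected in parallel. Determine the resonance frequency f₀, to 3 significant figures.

ω₀ = 1/√(LC) = 1/√(0.0215 × 3.2e-07) = 12060 rad/s
f₀ = ω₀/(2π) = 1.92 kHz

1.92 kHz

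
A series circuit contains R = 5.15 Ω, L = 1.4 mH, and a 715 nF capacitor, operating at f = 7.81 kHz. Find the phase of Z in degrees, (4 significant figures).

ω = 2πf = 49070 rad/s
X_L = ωL = 68.70 Ω
X_C = 1/(ωC) = 28.50 Ω
Net reactance X = X_L − X_C = 40.20 Ω
Z = 5.150 + j40.20 Ω
|Z| = √(5.150² + 40.20²) = 40.53 Ω
∠Z = arctan(40.20/5.150) = 82.70°

82.70°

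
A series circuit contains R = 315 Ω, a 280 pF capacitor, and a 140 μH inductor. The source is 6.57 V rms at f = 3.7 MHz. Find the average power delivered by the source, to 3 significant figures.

ω = 2πf = 2.325e+07 rad/s
X_L = ωL = 3250 Ω
X_C = 1/(ωC) = 154 Ω
Net reactance X = X_L − X_C = 3100 Ω
Z = 315 + j3100 Ω
|Z| = √(315² + 3100²) = 3120 Ω
∠Z = arctan(3100/315) = 84.2°
I = V/|Z| = 2.11 mA
P = VI cos φ = 6.57 × 0.00211 × cos(84.2°) = 1.40 mW

1.40 mW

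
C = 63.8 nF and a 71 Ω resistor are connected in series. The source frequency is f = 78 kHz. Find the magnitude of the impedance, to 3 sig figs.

ω = 2πf = 490100 rad/s
X_C = 1/(ωC) = 32.0 Ω
Z = 71.0 − j32.0 Ω
|Z| = √(71.0² + 32.0²) = 77.9 Ω

77.9 Ω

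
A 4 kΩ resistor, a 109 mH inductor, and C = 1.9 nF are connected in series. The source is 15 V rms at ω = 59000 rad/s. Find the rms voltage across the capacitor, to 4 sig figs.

X_L = ωL = 6431 Ω
X_C = 1/(ωC) = 8921 Ω
Net reactance X = X_L − X_C = -2490 Ω
Z = 4000 − j2490 Ω
|Z| = √(4000² + 2490²) = 4711 Ω
I = V/|Z| = 3.184 mA
V_C = I·|Z_C| = 0.003184 × 8921 = 28.40 V

28.40 V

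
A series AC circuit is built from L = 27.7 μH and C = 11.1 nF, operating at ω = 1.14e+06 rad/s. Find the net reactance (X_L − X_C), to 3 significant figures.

X_L = ωL = 31.6 Ω
X_C = 1/(ωC) = 79.0 Ω
X = 31.6 − 79.0 = -47.4 Ω

-47.4 Ω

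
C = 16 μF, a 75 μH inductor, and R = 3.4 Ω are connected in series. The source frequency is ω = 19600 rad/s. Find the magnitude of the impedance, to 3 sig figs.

3.81 Ω

X_L = ωL = 1.47 Ω
X_C = 1/(ωC) = 3.19 Ω
Net reactance X = X_L − X_C = -1.72 Ω
Z = 3.40 − j1.72 Ω
|Z| = √(3.40² + 1.72²) = 3.81 Ω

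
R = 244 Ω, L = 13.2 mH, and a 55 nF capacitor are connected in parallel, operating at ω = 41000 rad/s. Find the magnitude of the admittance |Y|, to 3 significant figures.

4.12 mS

X_L = ωL = 541 Ω
X_C = 1/(ωC) = 443 Ω
Parallel: admittances add. Y = 1/R + 1/(jωL) + jωC
Y = (0.00410 + j0.000407) S
|Y| = 0.00412 S → |Z| = 1/|Y| = 243 Ω, ∠Z = −∠Y = -5.67°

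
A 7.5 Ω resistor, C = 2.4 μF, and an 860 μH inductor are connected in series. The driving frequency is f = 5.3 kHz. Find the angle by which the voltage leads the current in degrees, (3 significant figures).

ω = 2πf = 33300 rad/s
X_L = ωL = 28.6 Ω
X_C = 1/(ωC) = 12.5 Ω
Net reactance X = X_L − X_C = 16.1 Ω
Z = 7.50 + j16.1 Ω
|Z| = √(7.50² + 16.1²) = 17.8 Ω
∠Z = arctan(16.1/7.50) = 65.1°

65.1°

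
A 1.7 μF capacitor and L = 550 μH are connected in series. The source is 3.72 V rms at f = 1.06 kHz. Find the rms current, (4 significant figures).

43.94 mA

ω = 2πf = 6660 rad/s
X_L = ωL = 3.663 Ω
X_C = 1/(ωC) = 88.32 Ω
Net reactance X = X_L − X_C = -84.66 Ω
Z = − j84.66 Ω
|Z| = √(0² + 84.66²) = 84.66 Ω
I = V/|Z| = 3.72/84.66 = 43.94 mA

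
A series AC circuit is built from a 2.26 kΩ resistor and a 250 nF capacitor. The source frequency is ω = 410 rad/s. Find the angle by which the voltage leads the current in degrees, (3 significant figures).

-77.0°

X_C = 1/(ωC) = 9760 Ω
Z = 2260 − j9760 Ω
|Z| = √(2260² + 9760²) = 10000 Ω
∠Z = arctan(-9760/2260) = -77.0°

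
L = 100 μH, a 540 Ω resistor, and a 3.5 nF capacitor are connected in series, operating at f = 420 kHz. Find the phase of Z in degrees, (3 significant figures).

16.1°

ω = 2πf = 2.639e+06 rad/s
X_L = ωL = 264 Ω
X_C = 1/(ωC) = 108 Ω
Net reactance X = X_L − X_C = 156 Ω
Z = 540 + j156 Ω
|Z| = √(540² + 156²) = 562 Ω
∠Z = arctan(156/540) = 16.1°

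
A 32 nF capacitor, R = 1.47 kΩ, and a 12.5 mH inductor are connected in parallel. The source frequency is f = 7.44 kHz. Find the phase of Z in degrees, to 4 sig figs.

ω = 2πf = 46750 rad/s
X_L = ωL = 584.3 Ω
X_C = 1/(ωC) = 668.5 Ω
Parallel: admittances add. Y = 1/R + 1/(jωL) + jωC
Y = (0.0006803 − j0.0002154) S
|Y| = 0.0007136 S → |Z| = 1/|Y| = 1401 Ω, ∠Z = −∠Y = 17.57°

17.57°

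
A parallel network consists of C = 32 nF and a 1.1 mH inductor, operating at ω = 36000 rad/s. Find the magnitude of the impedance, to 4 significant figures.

X_L = ωL = 39.60 Ω
X_C = 1/(ωC) = 868.1 Ω
Parallel: admittances add. Y = 1/(jωL) + jωC
Y = (0 − j0.02410) S
|Y| = 0.02410 S → |Z| = 1/|Y| = 41.49 Ω, ∠Z = −∠Y = 90.00°

41.49 Ω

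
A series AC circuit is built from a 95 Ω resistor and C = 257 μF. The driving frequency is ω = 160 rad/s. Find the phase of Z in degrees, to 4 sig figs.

-14.36°

X_C = 1/(ωC) = 24.32 Ω
Z = 95.00 − j24.32 Ω
|Z| = √(95.00² + 24.32²) = 98.06 Ω
∠Z = arctan(-24.32/95.00) = -14.36°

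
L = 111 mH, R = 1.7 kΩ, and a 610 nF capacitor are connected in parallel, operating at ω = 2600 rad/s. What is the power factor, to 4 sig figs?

X_L = ωL = 288.6 Ω
X_C = 1/(ωC) = 630.5 Ω
Parallel: admittances add. Y = 1/R + 1/(jωL) + jωC
Y = (0.0005882 − j0.001879) S
|Y| = 0.001969 S → |Z| = 1/|Y| = 507.9 Ω, ∠Z = −∠Y = 72.62°
cos φ = cos(72.62°) = 0.2988

0.2988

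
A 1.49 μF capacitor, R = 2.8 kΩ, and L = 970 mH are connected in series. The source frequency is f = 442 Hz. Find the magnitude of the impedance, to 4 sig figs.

ω = 2πf = 2777 rad/s
X_L = ωL = 2694 Ω
X_C = 1/(ωC) = 241.7 Ω
Net reactance X = X_L − X_C = 2452 Ω
Z = 2800 + j2452 Ω
|Z| = √(2800² + 2452²) = 3722 Ω

3722 Ω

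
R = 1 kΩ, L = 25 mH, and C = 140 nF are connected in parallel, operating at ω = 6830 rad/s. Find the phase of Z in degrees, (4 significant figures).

78.47°

X_L = ωL = 170.8 Ω
X_C = 1/(ωC) = 1046 Ω
Parallel: admittances add. Y = 1/R + 1/(jωL) + jωC
Y = (0.001000 − j0.004900) S
|Y| = 0.005001 S → |Z| = 1/|Y| = 199.9 Ω, ∠Z = −∠Y = 78.47°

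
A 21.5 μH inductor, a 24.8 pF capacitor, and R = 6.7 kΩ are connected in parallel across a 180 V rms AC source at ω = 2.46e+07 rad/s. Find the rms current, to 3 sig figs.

232 mA

X_L = ωL = 529 Ω
X_C = 1/(ωC) = 1640 Ω
Parallel: admittances add. Y = 1/R + 1/(jωL) + jωC
Y = (0.000149 − j0.00128) S
|Y| = 0.00129 S → |Z| = 1/|Y| = 776 Ω, ∠Z = −∠Y = 83.4°
I = V/|Z| = 180/776 = 232 mA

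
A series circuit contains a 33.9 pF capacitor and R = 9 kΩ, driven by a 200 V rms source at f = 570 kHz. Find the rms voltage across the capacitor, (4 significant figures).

ω = 2πf = 3.581e+06 rad/s
X_C = 1/(ωC) = 8237 Ω
Z = 9000 − j8237 Ω
|Z| = √(9000² + 8237²) = 12200 Ω
I = V/|Z| = 16.39 mA
V_C = I·|Z_C| = 0.01639 × 8237 = 135.0 V

135.0 V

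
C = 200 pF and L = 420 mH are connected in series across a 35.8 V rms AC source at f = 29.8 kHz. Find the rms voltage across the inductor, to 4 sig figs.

54.21 V

ω = 2πf = 187200 rad/s
X_L = ωL = 78640 Ω
X_C = 1/(ωC) = 26700 Ω
Net reactance X = X_L − X_C = 51940 Ω
Z = j51940 Ω
|Z| = √(0² + 51940²) = 51940 Ω
I = V/|Z| = 689.3 μA
V_L = I·|Z_L| = 0.0006893 × 78640 = 54.21 V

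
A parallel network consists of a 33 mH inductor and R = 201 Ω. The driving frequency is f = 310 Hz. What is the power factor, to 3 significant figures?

0.305

ω = 2πf = 1948 rad/s
X_L = ωL = 64.3 Ω
Parallel: admittances add. Y = 1/R + 1/(jωL)
Y = (0.00498 − j0.0156) S
|Y| = 0.0163 S → |Z| = 1/|Y| = 61.2 Ω, ∠Z = −∠Y = 72.3°
cos φ = cos(72.3°) = 0.305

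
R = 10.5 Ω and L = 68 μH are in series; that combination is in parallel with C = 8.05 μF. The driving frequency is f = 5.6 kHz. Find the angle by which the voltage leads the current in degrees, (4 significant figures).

-70.98°

ω = 2πf = 35190 rad/s
X_L = ωL = 2.393 Ω
X_C = 1/(ωC) = 3.531 Ω
Branch 1 (R+jX_L): Z₁ = 10.50 + j2.393 Ω, |Z₁| = 10.77 Ω
Branch 2 (−jX_C): Z₂ = −j3.531 Ω
Parallel: Z = Z₁Z₂/(Z₁+Z₂), |Z| = 3.600 Ω, ∠Z = -70.98°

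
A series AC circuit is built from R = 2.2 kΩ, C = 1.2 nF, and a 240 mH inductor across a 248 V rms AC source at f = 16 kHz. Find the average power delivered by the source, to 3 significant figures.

529 mW

ω = 2πf = 100500 rad/s
X_L = ωL = 24100 Ω
X_C = 1/(ωC) = 8290 Ω
Net reactance X = X_L − X_C = 15800 Ω
Z = 2200 + j15800 Ω
|Z| = √(2200² + 15800²) = 16000 Ω
∠Z = arctan(15800/2200) = 82.1°
I = V/|Z| = 15.5 mA
P = VI cos φ = 248 × 0.0155 × cos(82.1°) = 529 mW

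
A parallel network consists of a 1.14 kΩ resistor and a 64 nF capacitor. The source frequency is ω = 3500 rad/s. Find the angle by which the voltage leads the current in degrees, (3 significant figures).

-14.3°

X_C = 1/(ωC) = 4460 Ω
Parallel: admittances add. Y = 1/R + jωC
Y = (0.000877 + j0.000224) S
|Y| = 0.000905 S → |Z| = 1/|Y| = 1100 Ω, ∠Z = −∠Y = -14.3°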